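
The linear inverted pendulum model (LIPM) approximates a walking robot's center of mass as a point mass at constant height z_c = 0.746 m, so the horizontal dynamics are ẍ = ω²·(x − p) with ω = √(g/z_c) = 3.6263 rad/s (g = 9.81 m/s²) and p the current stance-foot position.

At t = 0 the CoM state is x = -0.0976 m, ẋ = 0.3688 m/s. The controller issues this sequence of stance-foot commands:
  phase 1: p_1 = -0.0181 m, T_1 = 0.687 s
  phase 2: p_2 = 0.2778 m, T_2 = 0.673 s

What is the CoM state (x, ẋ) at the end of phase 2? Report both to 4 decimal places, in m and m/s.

phase 1: p=-0.0181, T=0.687, ωT=2.491268, cosh=6.079693, sinh=5.996888; start (x,ẋ)=(-0.097600, 0.368800) → end (x,ẋ)=(0.108457, 0.513343)
phase 2: p=0.2778, T=0.673, ωT=2.440500, cosh=5.782947, sinh=5.695830; start (x,ẋ)=(0.108457, 0.513343) → end (x,ẋ)=(0.104804, -0.529116)

x = 0.1048, ẋ = -0.5291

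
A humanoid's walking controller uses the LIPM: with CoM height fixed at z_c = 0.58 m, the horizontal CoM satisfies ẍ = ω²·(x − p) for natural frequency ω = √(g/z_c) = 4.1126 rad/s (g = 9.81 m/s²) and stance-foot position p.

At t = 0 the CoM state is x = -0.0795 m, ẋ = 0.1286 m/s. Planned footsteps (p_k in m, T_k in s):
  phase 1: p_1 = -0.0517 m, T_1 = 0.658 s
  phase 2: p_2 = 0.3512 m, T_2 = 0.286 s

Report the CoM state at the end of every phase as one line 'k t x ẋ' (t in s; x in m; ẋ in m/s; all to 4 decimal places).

phase 1: p=-0.0517, T=0.658, ωT=2.706091, cosh=7.518718, sinh=7.451920; start (x,ẋ)=(-0.079500, 0.128600) → end (x,ẋ)=(-0.027701, 0.114927)
phase 2: p=0.3512, T=0.286, ωT=1.176204, cosh=1.775245, sinh=1.466798; start (x,ẋ)=(-0.027701, 0.114927) → end (x,ẋ)=(-0.280452, -2.081638)

1 0.6580 -0.0277 0.1149
2 0.9440 -0.2805 -2.0816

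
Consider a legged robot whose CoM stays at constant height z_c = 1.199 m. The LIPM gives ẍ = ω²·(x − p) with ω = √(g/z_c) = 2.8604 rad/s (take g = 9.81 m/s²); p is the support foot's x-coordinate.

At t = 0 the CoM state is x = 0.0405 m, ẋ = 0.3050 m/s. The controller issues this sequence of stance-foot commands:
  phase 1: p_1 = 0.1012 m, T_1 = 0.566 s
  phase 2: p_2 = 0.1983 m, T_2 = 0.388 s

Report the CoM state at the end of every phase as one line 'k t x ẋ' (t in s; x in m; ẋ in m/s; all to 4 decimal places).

1 0.5660 0.2005 0.3790
2 0.9540 0.3812 0.6461

phase 1: p=0.1012, T=0.566, ωT=1.618986, cosh=2.623035, sinh=2.424936; start (x,ẋ)=(0.040500, 0.305000) → end (x,ẋ)=(0.200549, 0.378993)
phase 2: p=0.1983, T=0.388, ωT=1.109835, cosh=1.681736, sinh=1.352123; start (x,ẋ)=(0.200549, 0.378993) → end (x,ẋ)=(0.381234, 0.646064)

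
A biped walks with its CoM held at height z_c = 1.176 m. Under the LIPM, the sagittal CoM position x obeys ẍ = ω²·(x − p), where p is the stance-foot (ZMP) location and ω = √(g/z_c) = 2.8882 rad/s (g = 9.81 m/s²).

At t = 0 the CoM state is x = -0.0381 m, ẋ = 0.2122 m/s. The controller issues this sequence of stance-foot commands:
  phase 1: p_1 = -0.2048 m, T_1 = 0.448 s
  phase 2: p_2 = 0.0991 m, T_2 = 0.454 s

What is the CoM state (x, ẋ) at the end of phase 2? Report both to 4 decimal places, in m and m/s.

phase 1: p=-0.2048, T=0.448, ωT=1.293914, cosh=1.960614, sinh=1.686418; start (x,ẋ)=(-0.038100, 0.212200) → end (x,ẋ)=(0.245938, 1.227990)
phase 2: p=0.0991, T=0.454, ωT=1.311243, cosh=1.990134, sinh=1.720649; start (x,ẋ)=(0.245938, 1.227990) → end (x,ẋ)=(1.122903, 3.173586)

x = 1.1229, ẋ = 3.1736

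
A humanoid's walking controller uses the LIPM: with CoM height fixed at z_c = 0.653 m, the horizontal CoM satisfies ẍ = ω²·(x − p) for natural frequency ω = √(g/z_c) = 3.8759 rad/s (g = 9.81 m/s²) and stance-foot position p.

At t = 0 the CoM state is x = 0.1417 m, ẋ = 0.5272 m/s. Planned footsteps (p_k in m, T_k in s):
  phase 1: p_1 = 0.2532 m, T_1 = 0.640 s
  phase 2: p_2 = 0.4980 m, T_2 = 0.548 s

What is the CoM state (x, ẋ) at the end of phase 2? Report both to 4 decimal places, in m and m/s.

x = 0.6836, ẋ = 0.8423

phase 1: p=0.2532, T=0.640, ωT=2.480576, cosh=6.015920, sinh=5.932225; start (x,ẋ)=(0.141700, 0.527200) → end (x,ẋ)=(0.389326, 0.607906)
phase 2: p=0.4980, T=0.548, ωT=2.123993, cosh=4.242013, sinh=4.122459; start (x,ẋ)=(0.389326, 0.607906) → end (x,ẋ)=(0.683581, 0.842329)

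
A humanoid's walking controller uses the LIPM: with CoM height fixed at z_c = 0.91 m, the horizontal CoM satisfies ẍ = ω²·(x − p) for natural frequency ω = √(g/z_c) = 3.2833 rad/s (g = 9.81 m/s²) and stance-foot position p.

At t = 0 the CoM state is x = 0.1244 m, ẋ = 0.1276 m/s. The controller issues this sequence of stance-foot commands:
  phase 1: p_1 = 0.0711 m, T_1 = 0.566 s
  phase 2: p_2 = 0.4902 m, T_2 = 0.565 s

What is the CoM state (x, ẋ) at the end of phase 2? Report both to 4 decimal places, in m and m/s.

x = 1.0072, ẋ = 1.9115

phase 1: p=0.0711, T=0.566, ωT=1.858348, cosh=3.284531, sinh=3.128601; start (x,ẋ)=(0.124400, 0.127600) → end (x,ẋ)=(0.367753, 0.966611)
phase 2: p=0.4902, T=0.565, ωT=1.855064, cosh=3.274277, sinh=3.117834; start (x,ẋ)=(0.367753, 0.966611) → end (x,ẋ)=(1.007173, 1.911492)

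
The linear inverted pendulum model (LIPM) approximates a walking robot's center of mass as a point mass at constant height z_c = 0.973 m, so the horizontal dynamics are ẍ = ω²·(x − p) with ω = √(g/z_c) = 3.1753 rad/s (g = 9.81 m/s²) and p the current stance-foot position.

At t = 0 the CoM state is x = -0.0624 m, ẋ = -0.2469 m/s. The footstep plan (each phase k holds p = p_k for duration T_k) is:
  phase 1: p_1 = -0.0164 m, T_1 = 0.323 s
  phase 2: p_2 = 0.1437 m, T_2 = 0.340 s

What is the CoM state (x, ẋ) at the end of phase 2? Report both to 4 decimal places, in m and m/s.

x = -0.6251, ẋ = -2.2809

phase 1: p=-0.0164, T=0.323, ωT=1.025622, cosh=1.573701, sinh=1.215128; start (x,ẋ)=(-0.062400, -0.246900) → end (x,ẋ)=(-0.183274, -0.566033)
phase 2: p=0.1437, T=0.340, ωT=1.079602, cosh=1.641619, sinh=1.301889; start (x,ẋ)=(-0.183274, -0.566033) → end (x,ẋ)=(-0.625144, -2.280885)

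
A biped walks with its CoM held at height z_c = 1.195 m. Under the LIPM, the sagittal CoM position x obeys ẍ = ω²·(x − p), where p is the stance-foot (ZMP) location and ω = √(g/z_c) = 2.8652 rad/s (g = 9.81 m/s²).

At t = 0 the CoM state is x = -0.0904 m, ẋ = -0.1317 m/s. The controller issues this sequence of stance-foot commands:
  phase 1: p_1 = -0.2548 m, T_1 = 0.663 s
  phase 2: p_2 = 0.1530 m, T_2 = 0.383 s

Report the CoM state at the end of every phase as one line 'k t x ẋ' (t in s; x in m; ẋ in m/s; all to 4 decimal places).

phase 1: p=-0.2548, T=0.663, ωT=1.899628, cosh=3.416515, sinh=3.266890; start (x,ẋ)=(-0.090400, -0.131700) → end (x,ẋ)=(0.156711, 1.088877)
phase 2: p=0.1530, T=0.383, ωT=1.097372, cosh=1.665014, sinh=1.331267; start (x,ẋ)=(0.156711, 1.088877) → end (x,ẋ)=(0.665108, 1.827151)

1 0.6630 0.1567 1.0889
2 1.0460 0.6651 1.8272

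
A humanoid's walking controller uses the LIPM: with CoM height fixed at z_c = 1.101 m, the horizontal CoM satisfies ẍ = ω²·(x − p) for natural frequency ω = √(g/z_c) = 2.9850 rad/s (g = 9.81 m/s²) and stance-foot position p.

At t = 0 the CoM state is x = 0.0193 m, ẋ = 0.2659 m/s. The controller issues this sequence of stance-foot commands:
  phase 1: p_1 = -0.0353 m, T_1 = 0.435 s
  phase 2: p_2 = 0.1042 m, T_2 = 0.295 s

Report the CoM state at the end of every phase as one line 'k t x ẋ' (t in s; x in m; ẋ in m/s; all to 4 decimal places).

1 0.4350 0.2232 0.7997
2 0.7300 0.5400 1.4851

phase 1: p=-0.0353, T=0.435, ωT=1.298475, cosh=1.968326, sinh=1.695379; start (x,ẋ)=(0.019300, 0.265900) → end (x,ẋ)=(0.223193, 0.799693)
phase 2: p=0.1042, T=0.295, ωT=0.880575, cosh=1.413415, sinh=0.998871; start (x,ẋ)=(0.223193, 0.799693) → end (x,ẋ)=(0.539987, 1.485090)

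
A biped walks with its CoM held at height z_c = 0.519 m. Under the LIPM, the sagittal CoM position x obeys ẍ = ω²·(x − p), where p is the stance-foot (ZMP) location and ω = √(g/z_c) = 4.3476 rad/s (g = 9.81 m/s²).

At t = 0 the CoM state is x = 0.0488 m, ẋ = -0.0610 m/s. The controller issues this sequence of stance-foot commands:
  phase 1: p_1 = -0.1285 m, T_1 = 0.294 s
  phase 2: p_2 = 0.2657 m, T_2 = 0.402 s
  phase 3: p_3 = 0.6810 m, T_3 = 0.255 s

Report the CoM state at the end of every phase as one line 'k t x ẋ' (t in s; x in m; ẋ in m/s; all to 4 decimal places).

phase 1: p=-0.1285, T=0.294, ωT=1.278194, cosh=1.934346, sinh=1.655806; start (x,ẋ)=(0.048800, -0.061000) → end (x,ẋ)=(0.191227, 1.158349)
phase 2: p=0.2657, T=0.402, ωT=1.747735, cosh=2.957876, sinh=2.783708; start (x,ẋ)=(0.191227, 1.158349) → end (x,ẋ)=(0.787094, 2.524951)
phase 3: p=0.6810, T=0.255, ωT=1.108638, cosh=1.680118, sinh=1.350110; start (x,ẋ)=(0.787094, 2.524951) → end (x,ẋ)=(1.643352, 4.864959)

1 0.2940 0.1912 1.1583
2 0.6960 0.7871 2.5250
3 0.9510 1.6434 4.8650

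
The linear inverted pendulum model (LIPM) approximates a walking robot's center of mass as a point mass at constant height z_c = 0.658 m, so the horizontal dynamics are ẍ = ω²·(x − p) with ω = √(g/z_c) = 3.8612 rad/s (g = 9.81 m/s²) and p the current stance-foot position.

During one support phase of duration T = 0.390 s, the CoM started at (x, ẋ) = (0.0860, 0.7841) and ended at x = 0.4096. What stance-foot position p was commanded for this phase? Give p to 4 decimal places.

ωT = 3.8612·0.390 = 1.505868; cosh(ωT) = 2.364945, sinh(ωT) = 2.143120
x(T) = p + (x₀−p)·cosh(ωT) + (ẋ₀/ω)·sinh(ωT) ⇒ p·(1 − cosh) = x(T) − x₀·cosh − (ẋ₀/ω)·sinh
numerator   = 0.4096 − (0.0860)·2.364945 − (0.7841/3.8612)·2.143120 = -0.228992
denominator = 1 − 2.364945 = -1.364945
p = -0.228992 / -1.364945 = 0.1678

p = 0.1678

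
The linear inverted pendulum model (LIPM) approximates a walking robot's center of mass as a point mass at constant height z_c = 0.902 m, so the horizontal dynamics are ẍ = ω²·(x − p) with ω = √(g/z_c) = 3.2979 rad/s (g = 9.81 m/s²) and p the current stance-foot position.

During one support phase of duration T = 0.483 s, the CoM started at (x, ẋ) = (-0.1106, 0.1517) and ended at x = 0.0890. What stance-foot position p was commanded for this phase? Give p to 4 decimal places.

ωT = 3.2979·0.483 = 1.592886; cosh(ωT) = 2.560629, sinh(ωT) = 2.357291
x(T) = p + (x₀−p)·cosh(ωT) + (ẋ₀/ω)·sinh(ωT) ⇒ p·(1 − cosh) = x(T) − x₀·cosh − (ẋ₀/ω)·sinh
numerator   = 0.0890 − (-0.1106)·2.560629 − (0.1517/3.2979)·2.357291 = 0.263773
denominator = 1 − 2.560629 = -1.560629
p = 0.263773 / -1.560629 = -0.1690

p = -0.1690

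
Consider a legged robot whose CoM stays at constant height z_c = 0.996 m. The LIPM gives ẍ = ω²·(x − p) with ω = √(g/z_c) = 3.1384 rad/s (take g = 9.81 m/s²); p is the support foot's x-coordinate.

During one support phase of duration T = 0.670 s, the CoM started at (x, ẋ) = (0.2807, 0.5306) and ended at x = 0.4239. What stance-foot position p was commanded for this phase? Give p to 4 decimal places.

ωT = 3.1384·0.670 = 2.102728; cosh(ωT) = 4.155300, sinh(ωT) = 4.033177
x(T) = p + (x₀−p)·cosh(ωT) + (ẋ₀/ω)·sinh(ωT) ⇒ p·(1 − cosh) = x(T) − x₀·cosh − (ẋ₀/ω)·sinh
numerator   = 0.4239 − (0.2807)·4.155300 − (0.5306/3.1384)·4.033177 = -1.424370
denominator = 1 − 4.155300 = -3.155300
p = -1.424370 / -3.155300 = 0.4514

p = 0.4514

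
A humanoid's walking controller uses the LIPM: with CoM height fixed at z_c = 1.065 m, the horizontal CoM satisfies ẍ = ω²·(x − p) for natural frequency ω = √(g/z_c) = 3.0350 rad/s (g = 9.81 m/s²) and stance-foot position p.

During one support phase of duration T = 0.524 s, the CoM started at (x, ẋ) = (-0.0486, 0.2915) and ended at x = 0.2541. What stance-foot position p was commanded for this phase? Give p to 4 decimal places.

p = -0.0981

ωT = 3.0350·0.524 = 1.590340; cosh(ωT) = 2.554636, sinh(ωT) = 2.350780
x(T) = p + (x₀−p)·cosh(ωT) + (ẋ₀/ω)·sinh(ωT) ⇒ p·(1 − cosh) = x(T) − x₀·cosh − (ẋ₀/ω)·sinh
numerator   = 0.2541 − (-0.0486)·2.554636 − (0.2915/3.0350)·2.350780 = 0.152472
denominator = 1 − 2.554636 = -1.554636
p = 0.152472 / -1.554636 = -0.0981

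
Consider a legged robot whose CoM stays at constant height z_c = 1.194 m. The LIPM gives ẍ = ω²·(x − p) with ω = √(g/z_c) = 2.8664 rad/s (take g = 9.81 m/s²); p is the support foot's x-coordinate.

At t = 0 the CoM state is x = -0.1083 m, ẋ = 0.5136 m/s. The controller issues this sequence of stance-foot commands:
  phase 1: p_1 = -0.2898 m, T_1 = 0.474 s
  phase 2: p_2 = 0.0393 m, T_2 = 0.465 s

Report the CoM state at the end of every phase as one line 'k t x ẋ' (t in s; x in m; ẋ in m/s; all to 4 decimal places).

1 0.4740 0.4122 2.0105
2 0.9390 2.0328 5.9626

phase 1: p=-0.2898, T=0.474, ωT=1.358674, cosh=2.074015, sinh=1.817014; start (x,ẋ)=(-0.108300, 0.513600) → end (x,ẋ)=(0.412205, 2.010518)
phase 2: p=0.0393, T=0.465, ωT=1.332876, cosh=2.027826, sinh=1.764108; start (x,ẋ)=(0.412205, 2.010518) → end (x,ẋ)=(2.032848, 5.962628)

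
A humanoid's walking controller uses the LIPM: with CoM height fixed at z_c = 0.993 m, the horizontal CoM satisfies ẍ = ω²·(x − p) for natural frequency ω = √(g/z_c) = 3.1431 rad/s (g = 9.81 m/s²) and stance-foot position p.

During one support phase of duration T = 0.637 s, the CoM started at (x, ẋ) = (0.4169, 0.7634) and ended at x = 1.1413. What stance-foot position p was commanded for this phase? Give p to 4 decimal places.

p = 0.4741

ωT = 3.1431·0.637 = 2.002155; cosh(ωT) = 3.770019, sinh(ωT) = 3.634975
x(T) = p + (x₀−p)·cosh(ωT) + (ẋ₀/ω)·sinh(ωT) ⇒ p·(1 − cosh) = x(T) − x₀·cosh − (ẋ₀/ω)·sinh
numerator   = 1.1413 − (0.4169)·3.770019 − (0.7634/3.1431)·3.634975 = -1.313288
denominator = 1 − 3.770019 = -2.770019
p = -1.313288 / -2.770019 = 0.4741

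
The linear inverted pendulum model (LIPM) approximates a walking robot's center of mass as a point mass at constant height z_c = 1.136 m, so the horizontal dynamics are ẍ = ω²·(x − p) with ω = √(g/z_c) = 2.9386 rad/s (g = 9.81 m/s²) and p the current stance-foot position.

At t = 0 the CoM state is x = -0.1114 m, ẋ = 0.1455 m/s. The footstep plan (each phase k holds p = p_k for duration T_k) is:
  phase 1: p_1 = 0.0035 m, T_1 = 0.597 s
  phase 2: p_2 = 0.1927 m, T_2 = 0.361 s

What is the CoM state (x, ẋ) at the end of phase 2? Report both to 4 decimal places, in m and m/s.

x = -0.6641, ẋ = -2.2964

phase 1: p=0.0035, T=0.597, ωT=1.754344, cosh=2.976338, sinh=2.803318; start (x,ẋ)=(-0.111400, 0.145500) → end (x,ẋ)=(-0.199680, -0.513469)
phase 2: p=0.1927, T=0.361, ωT=1.060835, cosh=1.617474, sinh=1.271307; start (x,ẋ)=(-0.199680, -0.513469) → end (x,ẋ)=(-0.664103, -2.296400)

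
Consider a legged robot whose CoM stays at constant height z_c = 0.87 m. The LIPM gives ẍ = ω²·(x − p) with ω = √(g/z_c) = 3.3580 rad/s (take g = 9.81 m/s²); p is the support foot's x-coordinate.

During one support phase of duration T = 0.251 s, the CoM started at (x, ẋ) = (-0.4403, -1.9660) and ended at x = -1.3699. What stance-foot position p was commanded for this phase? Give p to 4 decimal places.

ωT = 3.3580·0.251 = 0.842858; cosh(ωT) = 1.376738, sinh(ωT) = 0.946259
x(T) = p + (x₀−p)·cosh(ωT) + (ẋ₀/ω)·sinh(ωT) ⇒ p·(1 − cosh) = x(T) − x₀·cosh − (ẋ₀/ω)·sinh
numerator   = -1.3699 − (-0.4403)·1.376738 − (-1.9660/3.3580)·0.946259 = -0.209718
denominator = 1 − 1.376738 = -0.376738
p = -0.209718 / -0.376738 = 0.5567

p = 0.5567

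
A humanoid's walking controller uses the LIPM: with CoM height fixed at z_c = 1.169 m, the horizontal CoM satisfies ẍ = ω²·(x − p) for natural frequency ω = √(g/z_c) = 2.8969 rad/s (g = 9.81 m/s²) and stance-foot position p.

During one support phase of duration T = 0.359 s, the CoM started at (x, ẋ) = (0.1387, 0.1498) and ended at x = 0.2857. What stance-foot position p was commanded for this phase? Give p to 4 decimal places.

ωT = 2.8969·0.359 = 1.039987; cosh(ωT) = 1.591320, sinh(ωT) = 1.237861
x(T) = p + (x₀−p)·cosh(ωT) + (ẋ₀/ω)·sinh(ωT) ⇒ p·(1 − cosh) = x(T) − x₀·cosh − (ẋ₀/ω)·sinh
numerator   = 0.2857 − (0.1387)·1.591320 − (0.1498/2.8969)·1.237861 = 0.000974
denominator = 1 − 1.591320 = -0.591320
p = 0.000974 / -0.591320 = -0.0016

p = -0.0016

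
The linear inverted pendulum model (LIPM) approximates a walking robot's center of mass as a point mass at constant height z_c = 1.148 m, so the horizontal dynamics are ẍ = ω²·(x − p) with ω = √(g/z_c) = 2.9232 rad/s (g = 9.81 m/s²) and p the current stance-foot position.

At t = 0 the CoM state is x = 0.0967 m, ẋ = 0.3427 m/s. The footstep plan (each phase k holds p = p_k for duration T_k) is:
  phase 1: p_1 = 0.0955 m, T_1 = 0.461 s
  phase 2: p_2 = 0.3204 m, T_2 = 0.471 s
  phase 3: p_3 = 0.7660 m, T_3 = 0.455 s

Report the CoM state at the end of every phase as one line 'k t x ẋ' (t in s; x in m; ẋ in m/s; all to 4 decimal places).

1 0.4610 0.3083 0.7102
2 0.9320 0.7456 1.4310
3 1.3870 1.5855 2.7898

phase 1: p=0.0955, T=0.461, ωT=1.347595, cosh=2.054012, sinh=1.794148; start (x,ẋ)=(0.096700, 0.342700) → end (x,ẋ)=(0.308301, 0.710204)
phase 2: p=0.3204, T=0.471, ωT=1.376827, cosh=2.107344, sinh=1.854966; start (x,ẋ)=(0.308301, 0.710204) → end (x,ẋ)=(0.745575, 1.431037)
phase 3: p=0.7660, T=0.455, ωT=1.330056, cosh=2.022859, sinh=1.758396; start (x,ẋ)=(0.745575, 1.431037) → end (x,ẋ)=(1.585496, 2.789797)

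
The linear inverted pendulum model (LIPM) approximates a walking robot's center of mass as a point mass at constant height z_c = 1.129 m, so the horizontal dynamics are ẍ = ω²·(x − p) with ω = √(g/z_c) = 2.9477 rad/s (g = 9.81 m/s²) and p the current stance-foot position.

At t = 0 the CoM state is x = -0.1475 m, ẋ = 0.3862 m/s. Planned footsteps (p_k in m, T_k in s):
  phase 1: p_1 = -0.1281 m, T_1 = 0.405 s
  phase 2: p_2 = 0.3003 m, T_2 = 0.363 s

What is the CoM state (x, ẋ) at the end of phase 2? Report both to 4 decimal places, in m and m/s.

x = 0.1314, ẋ = -0.0186

phase 1: p=-0.1281, T=0.405, ωT=1.193819, cosh=1.801359, sinh=1.498298; start (x,ẋ)=(-0.147500, 0.386200) → end (x,ẋ)=(0.033257, 0.610004)
phase 2: p=0.3003, T=0.363, ωT=1.070015, cosh=1.629213, sinh=1.286210; start (x,ẋ)=(0.033257, 0.610004) → end (x,ẋ)=(0.131401, -0.018631)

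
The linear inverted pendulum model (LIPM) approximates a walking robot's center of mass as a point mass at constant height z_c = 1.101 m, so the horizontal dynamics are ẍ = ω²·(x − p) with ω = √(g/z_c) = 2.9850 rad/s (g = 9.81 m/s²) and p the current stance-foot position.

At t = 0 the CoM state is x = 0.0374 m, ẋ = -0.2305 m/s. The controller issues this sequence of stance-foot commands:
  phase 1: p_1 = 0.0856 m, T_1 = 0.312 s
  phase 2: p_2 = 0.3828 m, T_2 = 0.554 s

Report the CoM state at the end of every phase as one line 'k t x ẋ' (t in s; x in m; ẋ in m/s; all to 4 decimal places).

1 0.3120 -0.0678 -0.4921
2 0.8660 -1.2529 -4.7194

phase 1: p=0.0856, T=0.312, ωT=0.931320, cosh=1.465945, sinh=1.071912; start (x,ẋ)=(0.037400, -0.230500) → end (x,ẋ)=(-0.067831, -0.492124)
phase 2: p=0.3828, T=0.554, ωT=1.653690, cosh=2.708786, sinh=2.517443; start (x,ẋ)=(-0.067831, -0.492124) → end (x,ẋ)=(-1.252903, -4.719355)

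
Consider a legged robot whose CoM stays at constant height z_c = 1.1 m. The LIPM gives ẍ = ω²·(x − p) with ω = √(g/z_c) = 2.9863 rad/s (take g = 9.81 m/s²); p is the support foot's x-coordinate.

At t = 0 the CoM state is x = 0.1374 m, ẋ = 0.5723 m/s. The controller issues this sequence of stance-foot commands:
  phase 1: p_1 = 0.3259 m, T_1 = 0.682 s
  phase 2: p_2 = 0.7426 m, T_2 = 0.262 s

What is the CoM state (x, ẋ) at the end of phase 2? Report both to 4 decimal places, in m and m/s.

phase 1: p=0.3259, T=0.682, ωT=2.036657, cosh=3.897702, sinh=3.767238; start (x,ẋ)=(0.137400, 0.572300) → end (x,ẋ)=(0.313144, 0.110011)
phase 2: p=0.7426, T=0.262, ωT=0.782411, cosh=1.322020, sinh=0.864717; start (x,ẋ)=(0.313144, 0.110011) → end (x,ẋ)=(0.206705, -0.963552)

x = 0.2067, ẋ = -0.9636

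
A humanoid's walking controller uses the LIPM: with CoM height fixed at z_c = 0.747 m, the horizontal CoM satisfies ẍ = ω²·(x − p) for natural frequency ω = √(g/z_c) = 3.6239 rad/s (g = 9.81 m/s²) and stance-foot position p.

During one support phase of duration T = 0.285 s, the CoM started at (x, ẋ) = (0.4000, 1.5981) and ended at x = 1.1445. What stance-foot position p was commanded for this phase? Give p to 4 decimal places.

ωT = 3.6239·0.285 = 1.032811; cosh(ωT) = 1.582478, sinh(ωT) = 1.226474
x(T) = p + (x₀−p)·cosh(ωT) + (ẋ₀/ω)·sinh(ωT) ⇒ p·(1 − cosh) = x(T) − x₀·cosh − (ẋ₀/ω)·sinh
numerator   = 1.1445 − (0.4000)·1.582478 − (1.5981/3.6239)·1.226474 = -0.029353
denominator = 1 − 1.582478 = -0.582478
p = -0.029353 / -0.582478 = 0.0504

p = 0.0504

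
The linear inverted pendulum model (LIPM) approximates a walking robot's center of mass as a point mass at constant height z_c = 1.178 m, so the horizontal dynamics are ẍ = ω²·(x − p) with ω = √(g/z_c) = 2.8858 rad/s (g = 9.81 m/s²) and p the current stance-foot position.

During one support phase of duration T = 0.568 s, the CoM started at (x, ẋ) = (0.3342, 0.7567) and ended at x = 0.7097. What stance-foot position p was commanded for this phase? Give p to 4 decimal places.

p = 0.4982

ωT = 2.8858·0.568 = 1.639134; cosh(ωT) = 2.672429, sinh(ωT) = 2.478281
x(T) = p + (x₀−p)·cosh(ωT) + (ẋ₀/ω)·sinh(ωT) ⇒ p·(1 − cosh) = x(T) − x₀·cosh − (ẋ₀/ω)·sinh
numerator   = 0.7097 − (0.3342)·2.672429 − (0.7567/2.8858)·2.478281 = -0.833268
denominator = 1 − 2.672429 = -1.672429
p = -0.833268 / -1.672429 = 0.4982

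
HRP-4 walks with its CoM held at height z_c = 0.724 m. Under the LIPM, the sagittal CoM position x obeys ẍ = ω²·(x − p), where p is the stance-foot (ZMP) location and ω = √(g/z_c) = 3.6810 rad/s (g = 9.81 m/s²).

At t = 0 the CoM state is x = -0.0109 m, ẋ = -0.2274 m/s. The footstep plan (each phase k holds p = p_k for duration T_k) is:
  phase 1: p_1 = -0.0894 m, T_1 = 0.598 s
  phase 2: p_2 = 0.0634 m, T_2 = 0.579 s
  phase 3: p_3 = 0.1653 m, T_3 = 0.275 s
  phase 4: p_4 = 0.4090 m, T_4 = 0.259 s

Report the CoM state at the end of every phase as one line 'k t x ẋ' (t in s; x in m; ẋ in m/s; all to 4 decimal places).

1 0.5980 -0.0061 0.2496
2 1.1770 0.0482 0.0039
3 1.4520 -0.0159 -0.5090
4 1.7110 -0.3768 -2.4859

phase 1: p=-0.0894, T=0.598, ωT=2.201238, cosh=4.573430, sinh=4.462764; start (x,ẋ)=(-0.010900, -0.227400) → end (x,ẋ)=(-0.006081, 0.249556)
phase 2: p=0.0634, T=0.579, ωT=2.131299, cosh=4.272244, sinh=4.153561; start (x,ẋ)=(-0.006081, 0.249556) → end (x,ẋ)=(0.048155, 0.003856)
phase 3: p=0.1653, T=0.275, ωT=1.012275, cosh=1.557623, sinh=1.194232; start (x,ẋ)=(0.048155, 0.003856) → end (x,ẋ)=(-0.015916, -0.508957)
phase 4: p=0.4090, T=0.259, ωT=0.953379, cosh=1.489949, sinh=1.104513; start (x,ẋ)=(-0.015916, -0.508957) → end (x,ẋ)=(-0.376820, -2.485906)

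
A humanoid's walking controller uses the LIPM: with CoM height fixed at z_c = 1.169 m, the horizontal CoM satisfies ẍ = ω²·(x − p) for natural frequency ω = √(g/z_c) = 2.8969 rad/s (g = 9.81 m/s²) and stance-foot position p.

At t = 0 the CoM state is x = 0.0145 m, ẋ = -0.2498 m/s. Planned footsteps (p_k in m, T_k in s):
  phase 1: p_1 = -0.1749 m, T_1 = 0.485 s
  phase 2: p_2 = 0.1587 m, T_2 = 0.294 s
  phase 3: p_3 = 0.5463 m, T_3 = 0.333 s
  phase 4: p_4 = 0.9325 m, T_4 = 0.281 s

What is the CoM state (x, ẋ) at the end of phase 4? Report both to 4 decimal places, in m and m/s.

phase 1: p=-0.1749, T=0.485, ωT=1.404996, cosh=2.160440, sinh=1.915072; start (x,ẋ)=(0.014500, -0.249800) → end (x,ẋ)=(0.069150, 0.511070)
phase 2: p=0.1587, T=0.294, ωT=0.851689, cosh=1.385147, sinh=0.958454; start (x,ẋ)=(0.069150, 0.511070) → end (x,ẋ)=(0.203751, 0.459269)
phase 3: p=0.5463, T=0.333, ωT=0.964668, cosh=1.502513, sinh=1.121403; start (x,ẋ)=(0.203751, 0.459269) → end (x,ẋ)=(0.209401, -0.422744)
phase 4: p=0.9325, T=0.281, ωT=0.814029, cosh=1.350026, sinh=0.906957; start (x,ẋ)=(0.209401, -0.422744) → end (x,ẋ)=(-0.176055, -2.470560)

x = -0.1761, ẋ = -2.4706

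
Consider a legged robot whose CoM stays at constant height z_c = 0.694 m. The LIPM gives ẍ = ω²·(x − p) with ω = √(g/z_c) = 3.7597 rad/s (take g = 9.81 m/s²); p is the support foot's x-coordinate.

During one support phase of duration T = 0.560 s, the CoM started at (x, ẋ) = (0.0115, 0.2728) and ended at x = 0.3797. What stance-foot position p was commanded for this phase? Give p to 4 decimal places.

p = -0.0121

ωT = 3.7597·0.560 = 2.105432; cosh(ωT) = 4.166221, sinh(ωT) = 4.044428
x(T) = p + (x₀−p)·cosh(ωT) + (ẋ₀/ω)·sinh(ωT) ⇒ p·(1 − cosh) = x(T) − x₀·cosh − (ẋ₀/ω)·sinh
numerator   = 0.3797 − (0.0115)·4.166221 − (0.2728/3.7597)·4.044428 = 0.038329
denominator = 1 − 4.166221 = -3.166221
p = 0.038329 / -3.166221 = -0.0121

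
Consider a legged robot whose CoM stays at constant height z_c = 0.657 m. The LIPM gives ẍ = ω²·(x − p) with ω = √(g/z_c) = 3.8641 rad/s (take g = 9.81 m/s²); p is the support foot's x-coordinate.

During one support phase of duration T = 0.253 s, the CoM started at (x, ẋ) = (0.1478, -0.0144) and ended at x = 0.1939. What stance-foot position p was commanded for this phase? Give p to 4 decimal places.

ωT = 3.8641·0.253 = 0.977617; cosh(ωT) = 1.517161, sinh(ωT) = 1.140954
x(T) = p + (x₀−p)·cosh(ωT) + (ẋ₀/ω)·sinh(ωT) ⇒ p·(1 − cosh) = x(T) − x₀·cosh − (ẋ₀/ω)·sinh
numerator   = 0.1939 − (0.1478)·1.517161 − (-0.0144/3.8641)·1.140954 = -0.026084
denominator = 1 − 1.517161 = -0.517161
p = -0.026084 / -0.517161 = 0.0504

p = 0.0504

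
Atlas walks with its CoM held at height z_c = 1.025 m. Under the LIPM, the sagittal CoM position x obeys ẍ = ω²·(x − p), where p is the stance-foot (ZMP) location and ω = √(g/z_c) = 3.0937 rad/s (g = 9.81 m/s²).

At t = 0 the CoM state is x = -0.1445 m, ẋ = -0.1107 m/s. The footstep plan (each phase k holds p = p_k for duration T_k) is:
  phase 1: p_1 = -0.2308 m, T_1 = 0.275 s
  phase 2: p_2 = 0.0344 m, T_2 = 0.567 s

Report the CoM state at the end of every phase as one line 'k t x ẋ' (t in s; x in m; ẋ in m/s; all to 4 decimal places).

1 0.2750 -0.1456 0.1023
2 0.8420 -0.4085 -1.2561

phase 1: p=-0.2308, T=0.275, ωT=0.850768, cosh=1.384265, sinh=0.957178; start (x,ẋ)=(-0.144500, -0.110700) → end (x,ẋ)=(-0.145588, 0.102315)
phase 2: p=0.0344, T=0.567, ωT=1.754128, cosh=2.975732, sinh=2.802674; start (x,ẋ)=(-0.145588, 0.102315) → end (x,ẋ)=(-0.408506, -1.256147)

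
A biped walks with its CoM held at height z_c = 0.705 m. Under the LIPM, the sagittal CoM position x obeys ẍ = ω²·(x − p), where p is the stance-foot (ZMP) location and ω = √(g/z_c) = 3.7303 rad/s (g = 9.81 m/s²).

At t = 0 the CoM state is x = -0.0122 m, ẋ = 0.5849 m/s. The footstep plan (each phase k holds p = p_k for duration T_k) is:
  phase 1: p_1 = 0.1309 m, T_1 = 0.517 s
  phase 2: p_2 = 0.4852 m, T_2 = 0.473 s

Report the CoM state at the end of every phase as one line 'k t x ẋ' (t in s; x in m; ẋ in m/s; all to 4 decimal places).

1 0.5170 0.1562 0.2571
2 0.9900 -0.3081 -2.7048

phase 1: p=0.1309, T=0.517, ωT=1.928565, cosh=3.512494, sinh=3.367137; start (x,ẋ)=(-0.012200, 0.584900) → end (x,ẋ)=(0.156219, 0.257060)
phase 2: p=0.4852, T=0.473, ωT=1.764432, cosh=3.004769, sinh=2.833485; start (x,ẋ)=(0.156219, 0.257060) → end (x,ẋ)=(-0.308052, -2.704838)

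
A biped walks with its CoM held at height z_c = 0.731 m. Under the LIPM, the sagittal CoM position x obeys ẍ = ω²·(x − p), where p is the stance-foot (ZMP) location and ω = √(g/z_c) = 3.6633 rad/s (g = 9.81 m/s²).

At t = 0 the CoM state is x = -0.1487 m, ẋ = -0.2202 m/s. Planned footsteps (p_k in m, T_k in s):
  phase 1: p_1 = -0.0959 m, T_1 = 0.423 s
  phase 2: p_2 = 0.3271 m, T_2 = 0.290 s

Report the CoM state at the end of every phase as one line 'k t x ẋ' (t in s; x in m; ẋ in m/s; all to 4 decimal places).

1 0.4230 -0.3610 -0.9768
2 0.7130 -1.1269 -4.7927

phase 1: p=-0.0959, T=0.423, ωT=1.549576, cosh=2.460905, sinh=2.248567; start (x,ẋ)=(-0.148700, -0.220200) → end (x,ẋ)=(-0.360997, -0.976814)
phase 2: p=0.3271, T=0.290, ωT=1.062357, cosh=1.619411, sinh=1.273771; start (x,ẋ)=(-0.360997, -0.976814) → end (x,ẋ)=(-1.126861, -4.792664)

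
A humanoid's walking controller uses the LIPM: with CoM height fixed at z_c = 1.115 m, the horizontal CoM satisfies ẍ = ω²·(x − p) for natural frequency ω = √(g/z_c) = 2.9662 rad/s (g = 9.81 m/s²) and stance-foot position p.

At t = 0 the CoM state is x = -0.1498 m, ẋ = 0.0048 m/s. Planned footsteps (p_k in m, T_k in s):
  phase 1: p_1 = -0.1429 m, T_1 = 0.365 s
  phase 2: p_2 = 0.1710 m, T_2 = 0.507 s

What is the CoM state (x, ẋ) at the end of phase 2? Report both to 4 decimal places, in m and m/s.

x = -0.6054, ẋ = -2.0941

phase 1: p=-0.1429, T=0.365, ωT=1.082663, cosh=1.645612, sinh=1.306920; start (x,ẋ)=(-0.149800, 0.004800) → end (x,ẋ)=(-0.152140, -0.018849)
phase 2: p=0.1710, T=0.507, ωT=1.503863, cosh=2.360653, sinh=2.138384; start (x,ẋ)=(-0.152140, -0.018849) → end (x,ẋ)=(-0.605410, -2.094132)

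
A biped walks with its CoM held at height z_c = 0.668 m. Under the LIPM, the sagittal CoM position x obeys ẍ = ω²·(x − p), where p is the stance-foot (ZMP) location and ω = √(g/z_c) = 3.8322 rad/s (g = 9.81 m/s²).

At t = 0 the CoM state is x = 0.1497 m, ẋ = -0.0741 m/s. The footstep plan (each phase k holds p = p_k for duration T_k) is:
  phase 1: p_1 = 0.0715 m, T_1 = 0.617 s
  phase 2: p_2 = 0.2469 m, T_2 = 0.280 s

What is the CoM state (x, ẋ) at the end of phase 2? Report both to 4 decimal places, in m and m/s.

phase 1: p=0.0715, T=0.617, ωT=2.364467, cosh=5.366185, sinh=5.272186; start (x,ẋ)=(0.149700, -0.074100) → end (x,ẋ)=(0.389192, 1.182324)
phase 2: p=0.2469, T=0.280, ωT=1.073016, cosh=1.633081, sinh=1.291105; start (x,ẋ)=(0.389192, 1.182324) → end (x,ẋ)=(0.877610, 2.634858)

x = 0.8776, ẋ = 2.6349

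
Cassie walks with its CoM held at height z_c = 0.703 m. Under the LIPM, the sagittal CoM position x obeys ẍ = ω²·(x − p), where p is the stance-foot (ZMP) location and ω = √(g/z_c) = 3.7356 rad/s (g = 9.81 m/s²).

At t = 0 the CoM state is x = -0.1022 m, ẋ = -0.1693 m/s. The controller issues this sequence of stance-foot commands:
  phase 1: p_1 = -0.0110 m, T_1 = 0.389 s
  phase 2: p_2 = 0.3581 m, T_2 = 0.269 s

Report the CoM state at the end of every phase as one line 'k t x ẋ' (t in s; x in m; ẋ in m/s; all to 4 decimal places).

phase 1: p=-0.0110, T=0.389, ωT=1.453148, cosh=2.255195, sinh=2.021362; start (x,ẋ)=(-0.102200, -0.169300) → end (x,ẋ)=(-0.308283, -1.070456)
phase 2: p=0.3581, T=0.269, ωT=1.004876, cosh=1.548830, sinh=1.182740; start (x,ẋ)=(-0.308283, -1.070456) → end (x,ẋ)=(-1.012935, -4.602198)

1 0.3890 -0.3083 -1.0705
2 0.6580 -1.0129 -4.6022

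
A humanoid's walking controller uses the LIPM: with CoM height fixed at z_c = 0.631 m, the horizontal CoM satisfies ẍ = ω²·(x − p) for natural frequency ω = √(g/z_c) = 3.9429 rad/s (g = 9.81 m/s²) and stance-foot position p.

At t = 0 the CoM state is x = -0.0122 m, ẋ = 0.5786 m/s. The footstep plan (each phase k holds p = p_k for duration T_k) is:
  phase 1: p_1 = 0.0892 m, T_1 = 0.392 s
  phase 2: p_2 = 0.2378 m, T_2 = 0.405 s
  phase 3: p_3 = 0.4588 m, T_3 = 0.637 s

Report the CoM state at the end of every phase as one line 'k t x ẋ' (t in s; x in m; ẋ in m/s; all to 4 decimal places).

1 0.3920 0.1691 0.5236
2 0.7970 0.3757 0.7045
3 1.4340 1.0369 2.3631

phase 1: p=0.0892, T=0.392, ωT=1.545617, cosh=2.452022, sinh=2.238842; start (x,ẋ)=(-0.012200, 0.578600) → end (x,ẋ)=(0.169103, 0.523629)
phase 2: p=0.2378, T=0.405, ωT=1.596874, cosh=2.570052, sinh=2.367524; start (x,ẋ)=(0.169103, 0.523629) → end (x,ẋ)=(0.375660, 0.704475)
phase 3: p=0.4588, T=0.637, ωT=2.511627, cosh=6.203053, sinh=6.121917; start (x,ẋ)=(0.375660, 0.704475) → end (x,ẋ)=(1.036877, 2.363054)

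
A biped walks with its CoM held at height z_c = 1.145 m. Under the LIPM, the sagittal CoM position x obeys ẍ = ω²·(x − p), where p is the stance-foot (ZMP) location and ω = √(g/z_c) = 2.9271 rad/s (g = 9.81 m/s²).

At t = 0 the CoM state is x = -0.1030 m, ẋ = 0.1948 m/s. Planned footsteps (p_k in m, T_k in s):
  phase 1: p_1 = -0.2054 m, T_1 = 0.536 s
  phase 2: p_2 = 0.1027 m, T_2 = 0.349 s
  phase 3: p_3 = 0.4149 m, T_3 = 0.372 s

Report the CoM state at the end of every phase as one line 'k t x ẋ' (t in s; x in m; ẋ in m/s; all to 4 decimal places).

phase 1: p=-0.2054, T=0.536, ωT=1.568926, cosh=2.504878, sinh=2.296609; start (x,ẋ)=(-0.103000, 0.194800) → end (x,ẋ)=(0.203940, 1.176324)
phase 2: p=0.1027, T=0.349, ωT=1.021558, cosh=1.568776, sinh=1.208742; start (x,ẋ)=(0.203940, 1.176324) → end (x,ẋ)=(0.747285, 2.203588)
phase 3: p=0.4149, T=0.372, ωT=1.088881, cosh=1.653771, sinh=1.317178; start (x,ẋ)=(0.747285, 2.203588) → end (x,ẋ)=(1.956189, 4.925741)

1 0.5360 0.2039 1.1763
2 0.8850 0.7473 2.2036
3 1.2570 1.9562 4.9257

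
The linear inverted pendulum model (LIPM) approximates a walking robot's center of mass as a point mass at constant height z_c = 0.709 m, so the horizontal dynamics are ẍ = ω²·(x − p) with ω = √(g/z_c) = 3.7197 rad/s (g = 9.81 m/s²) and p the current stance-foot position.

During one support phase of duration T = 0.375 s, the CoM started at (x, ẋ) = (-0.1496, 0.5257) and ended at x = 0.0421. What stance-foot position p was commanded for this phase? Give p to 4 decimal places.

p = -0.0831

ωT = 3.7197·0.375 = 1.394888; cosh(ωT) = 2.141191, sinh(ωT) = 1.893330
x(T) = p + (x₀−p)·cosh(ωT) + (ẋ₀/ω)·sinh(ωT) ⇒ p·(1 − cosh) = x(T) − x₀·cosh − (ẋ₀/ω)·sinh
numerator   = 0.0421 − (-0.1496)·2.141191 − (0.5257/3.7197)·1.893330 = 0.094840
denominator = 1 − 2.141191 = -1.141191
p = 0.094840 / -1.141191 = -0.0831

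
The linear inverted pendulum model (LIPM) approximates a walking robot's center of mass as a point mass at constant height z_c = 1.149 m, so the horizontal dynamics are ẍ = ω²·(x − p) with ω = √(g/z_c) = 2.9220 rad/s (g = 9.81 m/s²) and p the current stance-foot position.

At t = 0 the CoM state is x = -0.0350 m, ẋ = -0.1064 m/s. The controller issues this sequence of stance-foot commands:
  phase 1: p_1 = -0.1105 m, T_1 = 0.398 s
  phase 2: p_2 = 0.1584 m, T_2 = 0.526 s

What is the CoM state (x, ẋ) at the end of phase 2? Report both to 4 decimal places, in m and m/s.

x = -0.2012, ẋ = -0.9039

phase 1: p=-0.1105, T=0.398, ωT=1.162956, cosh=1.755969, sinh=1.443408; start (x,ẋ)=(-0.035000, -0.106400) → end (x,ẋ)=(-0.030484, 0.131597)
phase 2: p=0.1584, T=0.526, ωT=1.536972, cosh=2.432759, sinh=2.217728; start (x,ẋ)=(-0.030484, 0.131597) → end (x,ẋ)=(-0.201230, -0.903862)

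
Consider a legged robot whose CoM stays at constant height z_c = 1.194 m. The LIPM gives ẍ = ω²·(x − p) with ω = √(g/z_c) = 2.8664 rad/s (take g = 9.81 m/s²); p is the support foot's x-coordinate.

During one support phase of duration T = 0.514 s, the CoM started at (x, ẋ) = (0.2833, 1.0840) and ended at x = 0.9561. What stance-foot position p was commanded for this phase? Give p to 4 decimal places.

ωT = 2.8664·0.514 = 1.473330; cosh(ωT) = 2.296451, sinh(ωT) = 2.067290
x(T) = p + (x₀−p)·cosh(ωT) + (ẋ₀/ω)·sinh(ωT) ⇒ p·(1 − cosh) = x(T) − x₀·cosh − (ẋ₀/ω)·sinh
numerator   = 0.9561 − (0.2833)·2.296451 − (1.0840/2.8664)·2.067290 = -0.476281
denominator = 1 − 2.296451 = -1.296451
p = -0.476281 / -1.296451 = 0.3674

p = 0.3674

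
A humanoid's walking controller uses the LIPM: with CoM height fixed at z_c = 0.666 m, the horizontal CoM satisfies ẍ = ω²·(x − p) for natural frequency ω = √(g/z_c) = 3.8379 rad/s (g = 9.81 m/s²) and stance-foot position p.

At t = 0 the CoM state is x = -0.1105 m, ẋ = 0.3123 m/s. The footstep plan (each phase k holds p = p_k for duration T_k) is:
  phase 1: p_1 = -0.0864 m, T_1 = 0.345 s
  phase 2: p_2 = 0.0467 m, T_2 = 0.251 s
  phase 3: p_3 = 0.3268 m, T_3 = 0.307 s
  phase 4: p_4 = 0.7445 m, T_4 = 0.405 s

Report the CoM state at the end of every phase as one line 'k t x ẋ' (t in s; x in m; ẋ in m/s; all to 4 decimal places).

1 0.3450 0.0072 0.4669
2 0.5960 0.1236 0.5312
3 0.9030 0.1690 -0.2021
4 1.3080 -0.7970 -5.4919

phase 1: p=-0.0864, T=0.345, ωT=1.324075, cosh=2.012379, sinh=1.746330; start (x,ẋ)=(-0.110500, 0.312300) → end (x,ẋ)=(0.007205, 0.466942)
phase 2: p=0.0467, T=0.251, ωT=0.963313, cosh=1.500995, sinh=1.119368; start (x,ẋ)=(0.007205, 0.466942) → end (x,ẋ)=(0.123607, 0.531206)
phase 3: p=0.3268, T=0.307, ωT=1.178235, cosh=1.778229, sinh=1.470407; start (x,ẋ)=(0.123607, 0.531206) → end (x,ẋ)=(0.168997, -0.202065)
phase 4: p=0.7445, T=0.405, ωT=1.554350, cosh=2.471667, sinh=2.260340; start (x,ẋ)=(0.168997, -0.202065) → end (x,ẋ)=(-0.796958, -5.491900)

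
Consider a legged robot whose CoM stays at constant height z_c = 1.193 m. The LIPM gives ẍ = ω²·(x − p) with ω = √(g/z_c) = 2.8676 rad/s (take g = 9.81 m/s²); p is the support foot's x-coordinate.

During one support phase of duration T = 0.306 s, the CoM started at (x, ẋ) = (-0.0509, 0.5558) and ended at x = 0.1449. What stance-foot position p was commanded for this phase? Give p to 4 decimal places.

p = -0.0583

ωT = 2.8676·0.306 = 0.877486; cosh(ωT) = 1.410336, sinh(ωT) = 0.994509
x(T) = p + (x₀−p)·cosh(ωT) + (ẋ₀/ω)·sinh(ωT) ⇒ p·(1 − cosh) = x(T) − x₀·cosh − (ẋ₀/ω)·sinh
numerator   = 0.1449 − (-0.0509)·1.410336 − (0.5558/2.8676)·0.994509 = 0.023930
denominator = 1 − 1.410336 = -0.410336
p = 0.023930 / -0.410336 = -0.0583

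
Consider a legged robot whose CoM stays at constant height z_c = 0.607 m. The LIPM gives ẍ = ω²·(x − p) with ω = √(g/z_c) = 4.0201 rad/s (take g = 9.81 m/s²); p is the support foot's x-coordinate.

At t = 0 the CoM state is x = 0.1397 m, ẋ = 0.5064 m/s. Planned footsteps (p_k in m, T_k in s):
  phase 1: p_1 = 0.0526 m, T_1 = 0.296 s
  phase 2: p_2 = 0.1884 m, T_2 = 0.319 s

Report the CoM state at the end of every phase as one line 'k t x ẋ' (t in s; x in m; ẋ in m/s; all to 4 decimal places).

phase 1: p=0.0526, T=0.296, ωT=1.189950, cosh=1.795576, sinh=1.491339; start (x,ẋ)=(0.139700, 0.506400) → end (x,ẋ)=(0.396854, 1.431473)
phase 2: p=0.1884, T=0.319, ωT=1.282412, cosh=1.941346, sinh=1.663979; start (x,ẋ)=(0.396854, 1.431473) → end (x,ẋ)=(1.185590, 4.173411)

1 0.2960 0.3969 1.4315
2 0.6150 1.1856 4.1734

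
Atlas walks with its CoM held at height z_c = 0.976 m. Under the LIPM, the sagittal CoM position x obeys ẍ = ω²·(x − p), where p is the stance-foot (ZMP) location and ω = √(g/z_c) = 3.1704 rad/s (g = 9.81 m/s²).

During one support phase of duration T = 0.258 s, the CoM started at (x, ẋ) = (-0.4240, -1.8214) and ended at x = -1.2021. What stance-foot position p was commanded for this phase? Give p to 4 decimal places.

p = 0.2943

ωT = 3.1704·0.258 = 0.817963; cosh(ωT) = 1.353605, sinh(ωT) = 0.912275
x(T) = p + (x₀−p)·cosh(ωT) + (ẋ₀/ω)·sinh(ωT) ⇒ p·(1 − cosh) = x(T) − x₀·cosh − (ẋ₀/ω)·sinh
numerator   = -1.2021 − (-0.4240)·1.353605 − (-1.8214/3.1704)·0.912275 = -0.104068
denominator = 1 − 1.353605 = -0.353605
p = -0.104068 / -0.353605 = 0.2943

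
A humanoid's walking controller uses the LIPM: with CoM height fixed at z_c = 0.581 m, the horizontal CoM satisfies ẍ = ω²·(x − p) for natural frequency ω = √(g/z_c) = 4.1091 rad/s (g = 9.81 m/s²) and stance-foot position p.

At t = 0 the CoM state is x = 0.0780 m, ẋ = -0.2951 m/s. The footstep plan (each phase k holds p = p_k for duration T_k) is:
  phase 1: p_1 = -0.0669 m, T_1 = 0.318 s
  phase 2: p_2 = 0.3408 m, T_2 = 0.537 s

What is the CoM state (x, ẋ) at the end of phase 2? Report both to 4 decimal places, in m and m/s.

phase 1: p=-0.0669, T=0.318, ωT=1.306694, cosh=1.982327, sinh=1.711613; start (x,ẋ)=(0.078000, -0.295100) → end (x,ẋ)=(0.097418, 0.434125)
phase 2: p=0.3408, T=0.537, ωT=2.206587, cosh=4.597365, sinh=4.487290; start (x,ẋ)=(0.097418, 0.434125) → end (x,ẋ)=(-0.304038, -2.491831)

x = -0.3040, ẋ = -2.4918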